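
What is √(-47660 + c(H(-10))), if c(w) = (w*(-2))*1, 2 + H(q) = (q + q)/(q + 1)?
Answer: 4*I*√26809/3 ≈ 218.31*I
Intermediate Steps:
H(q) = -2 + 2*q/(1 + q) (H(q) = -2 + (q + q)/(q + 1) = -2 + (2*q)/(1 + q) = -2 + 2*q/(1 + q))
c(w) = -2*w (c(w) = -2*w*1 = -2*w)
√(-47660 + c(H(-10))) = √(-47660 - (-4)/(1 - 10)) = √(-47660 - (-4)/(-9)) = √(-47660 - (-4)*(-1)/9) = √(-47660 - 2*2/9) = √(-47660 - 4/9) = √(-428944/9) = 4*I*√26809/3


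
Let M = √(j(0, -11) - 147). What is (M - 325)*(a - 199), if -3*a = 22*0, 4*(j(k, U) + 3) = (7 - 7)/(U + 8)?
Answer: 64675 - 995*I*√6 ≈ 64675.0 - 2437.2*I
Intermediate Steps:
j(k, U) = -3 (j(k, U) = -3 + ((7 - 7)/(U + 8))/4 = -3 + (0/(8 + U))/4 = -3 + (¼)*0 = -3 + 0 = -3)
a = 0 (a = -22*0/3 = -⅓*0 = 0)
M = 5*I*√6 (M = √(-3 - 147) = √(-150) = 5*I*√6 ≈ 12.247*I)
(M - 325)*(a - 199) = (5*I*√6 - 325)*(0 - 199) = (-325 + 5*I*√6)*(-199) = 64675 - 995*I*√6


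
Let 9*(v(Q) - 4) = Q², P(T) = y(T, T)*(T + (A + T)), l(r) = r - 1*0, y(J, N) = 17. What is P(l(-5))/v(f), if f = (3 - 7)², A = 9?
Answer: -153/292 ≈ -0.52397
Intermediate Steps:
l(r) = r (l(r) = r + 0 = r)
P(T) = 153 + 34*T (P(T) = 17*(T + (9 + T)) = 17*(9 + 2*T) = 153 + 34*T)
f = 16 (f = (-4)² = 16)
v(Q) = 4 + Q²/9
P(l(-5))/v(f) = (153 + 34*(-5))/(4 + (⅑)*16²) = (153 - 170)/(4 + (⅑)*256) = -17/(4 + 256/9) = -17/292/9 = -17*9/292 = -153/292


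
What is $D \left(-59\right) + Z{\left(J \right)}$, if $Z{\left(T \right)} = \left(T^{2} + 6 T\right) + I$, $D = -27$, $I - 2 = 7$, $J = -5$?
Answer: $1597$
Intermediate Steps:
$I = 9$ ($I = 2 + 7 = 9$)
$Z{\left(T \right)} = 9 + T^{2} + 6 T$ ($Z{\left(T \right)} = \left(T^{2} + 6 T\right) + 9 = 9 + T^{2} + 6 T$)
$D \left(-59\right) + Z{\left(J \right)} = \left(-27\right) \left(-59\right) + \left(9 + \left(-5\right)^{2} + 6 \left(-5\right)\right) = 1593 + \left(9 + 25 - 30\right) = 1593 + 4 = 1597$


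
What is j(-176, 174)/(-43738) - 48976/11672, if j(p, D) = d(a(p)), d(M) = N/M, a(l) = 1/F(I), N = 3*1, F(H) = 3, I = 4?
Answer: -267777167/63813742 ≈ -4.1962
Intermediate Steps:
N = 3
a(l) = ⅓ (a(l) = 1/3 = ⅓)
d(M) = 3/M
j(p, D) = 9 (j(p, D) = 3/(⅓) = 3*3 = 9)
j(-176, 174)/(-43738) - 48976/11672 = 9/(-43738) - 48976/11672 = 9*(-1/43738) - 48976*1/11672 = -9/43738 - 6122/1459 = -267777167/63813742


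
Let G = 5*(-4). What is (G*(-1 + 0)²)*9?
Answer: -180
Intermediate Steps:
G = -20
(G*(-1 + 0)²)*9 = -20*(-1 + 0)²*9 = -20*(-1)²*9 = -20*1*9 = -20*9 = -180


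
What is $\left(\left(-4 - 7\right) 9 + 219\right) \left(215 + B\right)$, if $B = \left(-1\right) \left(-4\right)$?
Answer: $26280$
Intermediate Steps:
$B = 4$
$\left(\left(-4 - 7\right) 9 + 219\right) \left(215 + B\right) = \left(\left(-4 - 7\right) 9 + 219\right) \left(215 + 4\right) = \left(\left(-11\right) 9 + 219\right) 219 = \left(-99 + 219\right) 219 = 120 \cdot 219 = 26280$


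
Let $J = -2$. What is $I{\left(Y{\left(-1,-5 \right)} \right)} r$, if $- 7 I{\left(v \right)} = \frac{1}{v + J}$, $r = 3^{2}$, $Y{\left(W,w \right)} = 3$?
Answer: $- \frac{9}{7} \approx -1.2857$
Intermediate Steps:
$r = 9$
$I{\left(v \right)} = - \frac{1}{7 \left(-2 + v\right)}$ ($I{\left(v \right)} = - \frac{1}{7 \left(v - 2\right)} = - \frac{1}{7 \left(-2 + v\right)}$)
$I{\left(Y{\left(-1,-5 \right)} \right)} r = - \frac{1}{-14 + 7 \cdot 3} \cdot 9 = - \frac{1}{-14 + 21} \cdot 9 = - \frac{1}{7} \cdot 9 = \left(-1\right) \frac{1}{7} \cdot 9 = \left(- \frac{1}{7}\right) 9 = - \frac{9}{7}$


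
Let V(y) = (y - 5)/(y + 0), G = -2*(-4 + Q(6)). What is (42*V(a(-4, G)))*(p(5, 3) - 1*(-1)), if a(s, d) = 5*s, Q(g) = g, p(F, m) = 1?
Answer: 105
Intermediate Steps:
G = -4 (G = -2*(-4 + 6) = -2*2 = -4)
V(y) = (-5 + y)/y
(42*V(a(-4, G)))*(p(5, 3) - 1*(-1)) = (42*((-5 + 5*(-4))/((5*(-4)))))*(1 - 1*(-1)) = (42*((-5 - 20)/(-20)))*(1 + 1) = (42*(-1/20*(-25)))*2 = (42*(5/4))*2 = (105/2)*2 = 105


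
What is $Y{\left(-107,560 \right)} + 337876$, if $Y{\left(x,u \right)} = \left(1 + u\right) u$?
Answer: $652036$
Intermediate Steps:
$Y{\left(x,u \right)} = u \left(1 + u\right)$
$Y{\left(-107,560 \right)} + 337876 = 560 \left(1 + 560\right) + 337876 = 560 \cdot 561 + 337876 = 314160 + 337876 = 652036$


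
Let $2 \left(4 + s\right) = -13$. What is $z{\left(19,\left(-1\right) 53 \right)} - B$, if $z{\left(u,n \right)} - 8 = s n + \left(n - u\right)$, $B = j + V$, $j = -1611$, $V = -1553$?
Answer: $\frac{7313}{2} \approx 3656.5$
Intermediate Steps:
$s = - \frac{21}{2}$ ($s = -4 + \frac{1}{2} \left(-13\right) = -4 - \frac{13}{2} = - \frac{21}{2} \approx -10.5$)
$B = -3164$ ($B = -1611 - 1553 = -3164$)
$z{\left(u,n \right)} = 8 - u - \frac{19 n}{2}$ ($z{\left(u,n \right)} = 8 - \left(u + \frac{19 n}{2}\right) = 8 - u - \frac{19 n}{2}$)
$z{\left(19,\left(-1\right) 53 \right)} - B = \left(8 - 19 - \frac{19 \left(\left(-1\right) 53\right)}{2}\right) - -3164 = \left(8 - 19 - - \frac{1007}{2}\right) + 3164 = \left(8 - 19 + \frac{1007}{2}\right) + 3164 = \frac{985}{2} + 3164 = \frac{7313}{2}$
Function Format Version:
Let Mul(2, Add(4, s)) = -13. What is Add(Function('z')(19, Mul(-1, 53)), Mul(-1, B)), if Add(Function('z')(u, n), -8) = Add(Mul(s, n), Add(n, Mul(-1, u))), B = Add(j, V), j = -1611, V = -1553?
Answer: Rational(7313, 2) ≈ 3656.5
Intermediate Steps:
s = Rational(-21, 2) (s = Add(-4, Mul(Rational(1, 2), -13)) = Add(-4, Rational(-13, 2)) = Rational(-21, 2) ≈ -10.500)
B = -3164 (B = Add(-1611, -1553) = -3164)
Function('z')(u, n) = Add(8, Mul(-1, u), Mul(Rational(-19, 2), n)) (Function('z')(u, n) = Add(8, Add(Mul(Rational(-21, 2), n), Add(n, Mul(-1, u)))) = Add(8, Add(Mul(-1, u), Mul(Rational(-19, 2), n))) = Add(8, Mul(-1, u), Mul(Rational(-19, 2), n)))
Add(Function('z')(19, Mul(-1, 53)), Mul(-1, B)) = Add(Add(8, Mul(-1, 19), Mul(Rational(-19, 2), Mul(-1, 53))), Mul(-1, -3164)) = Add(Add(8, -19, Mul(Rational(-19, 2), -53)), 3164) = Add(Add(8, -19, Rational(1007, 2)), 3164) = Add(Rational(985, 2), 3164) = Rational(7313, 2)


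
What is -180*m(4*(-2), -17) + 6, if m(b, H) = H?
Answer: 3066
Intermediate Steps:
-180*m(4*(-2), -17) + 6 = -180*(-17) + 6 = 3060 + 6 = 3066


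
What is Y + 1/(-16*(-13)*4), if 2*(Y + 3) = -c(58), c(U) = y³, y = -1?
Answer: -2079/832 ≈ -2.4988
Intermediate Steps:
c(U) = -1 (c(U) = (-1)³ = -1)
Y = -5/2 (Y = -3 + (-1*(-1))/2 = -3 + (½)*1 = -3 + ½ = -5/2 ≈ -2.5000)
Y + 1/(-16*(-13)*4) = -5/2 + 1/(-16*(-13)*4) = -5/2 + 1/(208*4) = -5/2 + 1/832 = -2079/832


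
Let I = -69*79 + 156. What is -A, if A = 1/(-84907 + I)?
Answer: 1/90202 ≈ 1.1086e-5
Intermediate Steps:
I = -5295 (I = -5451 + 156 = -5295)
A = -1/90202 (A = 1/(-84907 - 5295) = 1/(-90202) = -1/90202 ≈ -1.1086e-5)
-A = -1*(-1/90202) = 1/90202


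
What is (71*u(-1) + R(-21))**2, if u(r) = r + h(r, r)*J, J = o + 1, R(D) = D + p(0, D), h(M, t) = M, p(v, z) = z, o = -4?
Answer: 10000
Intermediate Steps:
R(D) = 2*D (R(D) = D + D = 2*D)
J = -3 (J = -4 + 1 = -3)
u(r) = -2*r (u(r) = r + r*(-3) = r - 3*r = -2*r)
(71*u(-1) + R(-21))**2 = (71*(-2*(-1)) + 2*(-21))**2 = (71*2 - 42)**2 = (142 - 42)**2 = 100**2 = 10000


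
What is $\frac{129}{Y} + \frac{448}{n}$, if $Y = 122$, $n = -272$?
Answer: $- \frac{1223}{2074} \approx -0.58968$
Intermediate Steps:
$\frac{129}{Y} + \frac{448}{n} = \frac{129}{122} + \frac{448}{-272} = 129 \cdot \frac{1}{122} + 448 \left(- \frac{1}{272}\right) = \frac{129}{122} - \frac{28}{17} = - \frac{1223}{2074}$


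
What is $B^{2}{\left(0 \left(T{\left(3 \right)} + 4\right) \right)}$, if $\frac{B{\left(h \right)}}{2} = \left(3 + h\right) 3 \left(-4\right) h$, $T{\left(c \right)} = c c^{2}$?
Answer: $0$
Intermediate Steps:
$T{\left(c \right)} = c^{3}$
$B{\left(h \right)} = 2 h \left(-36 - 12 h\right)$ ($B{\left(h \right)} = 2 \left(3 + h\right) 3 \left(-4\right) h = 2 \left(9 + 3 h\right) \left(-4\right) h = 2 \left(-36 - 12 h\right) h = 2 h \left(-36 - 12 h\right)$)
$B^{2}{\left(0 \left(T{\left(3 \right)} + 4\right) \right)} = \left(- 24 \cdot 0 \left(3^{3} + 4\right) \left(3 + 0 \left(3^{3} + 4\right)\right)\right)^{2} = \left(- 24 \cdot 0 \left(27 + 4\right) \left(3 + 0 \left(27 + 4\right)\right)\right)^{2} = \left(- 24 \cdot 0 \cdot 31 \left(3 + 0 \cdot 31\right)\right)^{2} = \left(\left(-24\right) 0 \left(3 + 0\right)\right)^{2} = \left(\left(-24\right) 0 \cdot 3\right)^{2} = 0^{2} = 0$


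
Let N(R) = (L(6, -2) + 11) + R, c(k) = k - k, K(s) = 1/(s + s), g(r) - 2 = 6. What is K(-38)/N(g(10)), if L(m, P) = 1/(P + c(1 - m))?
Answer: -1/1406 ≈ -0.00071124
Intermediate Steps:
g(r) = 8 (g(r) = 2 + 6 = 8)
K(s) = 1/(2*s)
c(k) = 0
L(m, P) = 1/P (L(m, P) = 1/(P + 0) = 1/P)
N(R) = 21/2 + R (N(R) = (1/(-2) + 11) + R = (-½ + 11) + R = 21/2 + R)
K(-38)/N(g(10)) = ((½)/(-38))/(21/2 + 8) = ((½)*(-1/38))/(37/2) = -1/76*2/37 = -1/1406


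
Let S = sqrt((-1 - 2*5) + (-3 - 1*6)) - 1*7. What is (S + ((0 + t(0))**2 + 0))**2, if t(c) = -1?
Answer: 16 - 24*I*sqrt(5) ≈ 16.0 - 53.666*I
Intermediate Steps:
S = -7 + 2*I*sqrt(5) (S = sqrt((-1 - 10) + (-3 - 6)) - 7 = sqrt(-11 - 9) - 7 = sqrt(-20) - 7 = 2*I*sqrt(5) - 7 = -7 + 2*I*sqrt(5) ≈ -7.0 + 4.4721*I)
(S + ((0 + t(0))**2 + 0))**2 = ((-7 + 2*I*sqrt(5)) + ((0 - 1)**2 + 0))**2 = ((-7 + 2*I*sqrt(5)) + ((-1)**2 + 0))**2 = ((-7 + 2*I*sqrt(5)) + (1 + 0))**2 = ((-7 + 2*I*sqrt(5)) + 1)**2 = (-6 + 2*I*sqrt(5))**2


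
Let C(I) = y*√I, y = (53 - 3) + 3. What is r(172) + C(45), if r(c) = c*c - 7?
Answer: 29577 + 159*√5 ≈ 29933.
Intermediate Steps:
y = 53 (y = 50 + 3 = 53)
r(c) = -7 + c² (r(c) = c² - 7 = -7 + c²)
C(I) = 53*√I
r(172) + C(45) = (-7 + 172²) + 53*√45 = (-7 + 29584) + 53*(3*√5) = 29577 + 159*√5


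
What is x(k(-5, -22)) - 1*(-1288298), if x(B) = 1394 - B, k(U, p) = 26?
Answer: 1289666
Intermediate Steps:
x(k(-5, -22)) - 1*(-1288298) = (1394 - 1*26) - 1*(-1288298) = (1394 - 26) + 1288298 = 1368 + 1288298 = 1289666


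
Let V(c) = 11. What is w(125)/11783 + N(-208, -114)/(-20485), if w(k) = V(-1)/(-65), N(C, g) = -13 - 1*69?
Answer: 12515611/3137871815 ≈ 0.0039886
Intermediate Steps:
N(C, g) = -82 (N(C, g) = -13 - 69 = -82)
w(k) = -11/65 (w(k) = 11/(-65) = 11*(-1/65) = -11/65)
w(125)/11783 + N(-208, -114)/(-20485) = -11/65/11783 - 82/(-20485) = -11/65*1/11783 - 82*(-1/20485) = -11/765895 + 82/20485 = 12515611/3137871815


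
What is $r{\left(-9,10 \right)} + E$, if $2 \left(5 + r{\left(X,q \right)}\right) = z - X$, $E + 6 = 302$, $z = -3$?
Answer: $294$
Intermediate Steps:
$E = 296$ ($E = -6 + 302 = 296$)
$r{\left(X,q \right)} = - \frac{13}{2} - \frac{X}{2}$ ($r{\left(X,q \right)} = -5 + \frac{-3 - X}{2} = -5 - \left(\frac{3}{2} + \frac{X}{2}\right) = - \frac{13}{2} - \frac{X}{2}$)
$r{\left(-9,10 \right)} + E = \left(- \frac{13}{2} - - \frac{9}{2}\right) + 296 = \left(- \frac{13}{2} + \frac{9}{2}\right) + 296 = -2 + 296 = 294$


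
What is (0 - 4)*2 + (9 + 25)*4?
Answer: 128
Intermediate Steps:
(0 - 4)*2 + (9 + 25)*4 = -4*2 + 34*4 = -8 + 136 = 128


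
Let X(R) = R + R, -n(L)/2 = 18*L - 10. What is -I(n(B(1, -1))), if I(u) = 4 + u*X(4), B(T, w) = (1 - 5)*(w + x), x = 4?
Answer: -3620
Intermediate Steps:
B(T, w) = -16 - 4*w (B(T, w) = (1 - 5)*(w + 4) = -4*(4 + w) = -16 - 4*w)
n(L) = 20 - 36*L (n(L) = -2*(18*L - 10) = -2*(-10 + 18*L) = 20 - 36*L)
X(R) = 2*R
I(u) = 4 + 8*u (I(u) = 4 + u*(2*4) = 4 + u*8 = 4 + 8*u)
-I(n(B(1, -1))) = -(4 + 8*(20 - 36*(-16 - 4*(-1)))) = -(4 + 8*(20 - 36*(-16 + 4))) = -(4 + 8*(20 - 36*(-12))) = -(4 + 8*(20 + 432)) = -(4 + 8*452) = -(4 + 3616) = -1*3620 = -3620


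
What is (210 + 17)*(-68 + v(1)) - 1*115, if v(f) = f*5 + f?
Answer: -14189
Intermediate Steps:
v(f) = 6*f (v(f) = 5*f + f = 6*f)
(210 + 17)*(-68 + v(1)) - 1*115 = (210 + 17)*(-68 + 6*1) - 1*115 = 227*(-68 + 6) - 115 = 227*(-62) - 115 = -14074 - 115 = -14189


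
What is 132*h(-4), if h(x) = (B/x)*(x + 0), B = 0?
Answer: 0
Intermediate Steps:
h(x) = 0 (h(x) = (0/x)*(x + 0) = 0*x = 0)
132*h(-4) = 132*0 = 0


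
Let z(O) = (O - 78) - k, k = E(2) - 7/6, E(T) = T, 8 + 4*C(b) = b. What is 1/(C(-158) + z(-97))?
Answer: -3/652 ≈ -0.0046012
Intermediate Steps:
C(b) = -2 + b/4
k = ⅚ (k = 2 - 7/6 = ⅚ ≈ 0.83333)
z(O) = -473/6 + O (z(O) = (O - 78) - 1*⅚ = (-78 + O) - ⅚ = -473/6 + O)
1/(C(-158) + z(-97)) = 1/((-2 + (¼)*(-158)) + (-473/6 - 97)) = 1/((-2 - 79/2) - 1055/6) = 1/(-83/2 - 1055/6) = 1/(-652/3) = -3/652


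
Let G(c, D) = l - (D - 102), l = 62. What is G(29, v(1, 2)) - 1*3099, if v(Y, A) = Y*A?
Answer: -2937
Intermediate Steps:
v(Y, A) = A*Y
G(c, D) = 164 - D (G(c, D) = 62 - (D - 102) = 62 - (-102 + D) = 62 + (102 - D) = 164 - D)
G(29, v(1, 2)) - 1*3099 = (164 - 2) - 1*3099 = (164 - 1*2) - 3099 = (164 - 2) - 3099 = 162 - 3099 = -2937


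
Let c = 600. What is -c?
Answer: -600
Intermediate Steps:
-c = -1*600 = -600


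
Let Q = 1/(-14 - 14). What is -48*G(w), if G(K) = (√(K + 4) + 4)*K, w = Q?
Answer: 48/7 + 6*√777/49 ≈ 10.270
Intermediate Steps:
Q = -1/28 (Q = 1/(-28) = -1/28 ≈ -0.035714)
w = -1/28 ≈ -0.035714
G(K) = K*(4 + √(4 + K)) (G(K) = (√(4 + K) + 4)*K = (4 + √(4 + K))*K = K*(4 + √(4 + K)))
-48*G(w) = -(-12)*(4 + √(4 - 1/28))/7 = -(-12)*(4 + √(111/28))/7 = -(-12)*(4 + √777/14)/7 = -48*(-⅐ - √777/392) = 48/7 + 6*√777/49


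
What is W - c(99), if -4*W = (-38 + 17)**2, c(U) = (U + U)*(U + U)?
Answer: -157257/4 ≈ -39314.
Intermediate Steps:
c(U) = 4*U**2 (c(U) = (2*U)*(2*U) = 4*U**2)
W = -441/4 (W = -(-38 + 17)**2/4 = -1/4*(-21)**2 = -1/4*441 = -441/4 ≈ -110.25)
W - c(99) = -441/4 - 4*99**2 = -441/4 - 4*9801 = -441/4 - 1*39204 = -441/4 - 39204 = -157257/4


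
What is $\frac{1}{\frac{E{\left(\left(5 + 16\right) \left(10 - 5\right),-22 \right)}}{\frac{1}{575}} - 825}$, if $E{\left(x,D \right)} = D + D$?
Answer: $- \frac{1}{26125} \approx -3.8278 \cdot 10^{-5}$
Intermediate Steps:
$E{\left(x,D \right)} = 2 D$
$\frac{1}{\frac{E{\left(\left(5 + 16\right) \left(10 - 5\right),-22 \right)}}{\frac{1}{575}} - 825} = \frac{1}{\frac{2 \left(-22\right)}{\frac{1}{575}} - 825} = \frac{1}{- 44 \frac{1}{\frac{1}{575}} - 825} = \frac{1}{\left(-44\right) 575 - 825} = \frac{1}{-25300 - 825} = \frac{1}{-26125} = - \frac{1}{26125}$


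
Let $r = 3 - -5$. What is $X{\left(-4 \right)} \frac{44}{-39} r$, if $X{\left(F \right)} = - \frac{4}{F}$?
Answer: $- \frac{352}{39} \approx -9.0256$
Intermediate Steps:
$r = 8$ ($r = 3 + 5 = 8$)
$X{\left(-4 \right)} \frac{44}{-39} r = - \frac{4}{-4} \frac{44}{-39} \cdot 8 = \left(-4\right) \left(- \frac{1}{4}\right) 44 \left(- \frac{1}{39}\right) 8 = 1 \left(- \frac{44}{39}\right) 8 = \left(- \frac{44}{39}\right) 8 = - \frac{352}{39}$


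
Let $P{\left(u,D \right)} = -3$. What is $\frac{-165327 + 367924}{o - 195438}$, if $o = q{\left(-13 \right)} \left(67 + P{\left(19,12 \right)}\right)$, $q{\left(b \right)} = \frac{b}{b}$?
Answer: $- \frac{202597}{195374} \approx -1.037$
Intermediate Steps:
$q{\left(b \right)} = 1$
$o = 64$ ($o = 1 \left(67 - 3\right) = 1 \cdot 64 = 64$)
$\frac{-165327 + 367924}{o - 195438} = \frac{-165327 + 367924}{64 - 195438} = \frac{202597}{64 - 195438} = \frac{202597}{-195374} = 202597 \left(- \frac{1}{195374}\right) = - \frac{202597}{195374}$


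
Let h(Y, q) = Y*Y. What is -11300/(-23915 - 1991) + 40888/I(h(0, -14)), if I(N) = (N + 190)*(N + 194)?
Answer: 9708964/6282205 ≈ 1.5455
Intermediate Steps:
h(Y, q) = Y²
I(N) = (190 + N)*(194 + N)
-11300/(-23915 - 1991) + 40888/I(h(0, -14)) = -11300/(-23915 - 1991) + 40888/(36860 + (0²)² + 384*0²) = -11300/(-25906) + 40888/(36860 + 0² + 384*0) = -11300*(-1/25906) + 40888/(36860 + 0 + 0) = 5650/12953 + 40888/36860 = 5650/12953 + 40888*(1/36860) = 5650/12953 + 538/485 = 9708964/6282205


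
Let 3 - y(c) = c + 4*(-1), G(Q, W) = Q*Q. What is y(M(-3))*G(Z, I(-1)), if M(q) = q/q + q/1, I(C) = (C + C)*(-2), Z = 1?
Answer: 9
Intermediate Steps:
I(C) = -4*C (I(C) = (2*C)*(-2) = -4*C)
M(q) = 1 + q (M(q) = 1 + q*1 = 1 + q)
G(Q, W) = Q²
y(c) = 7 - c (y(c) = 3 - (c + 4*(-1)) = 3 - (c - 4) = 3 - (-4 + c) = 3 + (4 - c) = 7 - c)
y(M(-3))*G(Z, I(-1)) = (7 - (1 - 3))*1² = (7 - 1*(-2))*1 = (7 + 2)*1 = 9*1 = 9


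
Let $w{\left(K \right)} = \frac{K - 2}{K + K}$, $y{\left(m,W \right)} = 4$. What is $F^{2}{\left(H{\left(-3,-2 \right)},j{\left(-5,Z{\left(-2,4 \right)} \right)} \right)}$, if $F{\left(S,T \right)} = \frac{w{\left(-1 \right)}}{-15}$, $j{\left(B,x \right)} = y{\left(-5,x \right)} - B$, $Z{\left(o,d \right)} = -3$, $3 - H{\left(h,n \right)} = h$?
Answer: $\frac{1}{100} \approx 0.01$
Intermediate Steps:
$H{\left(h,n \right)} = 3 - h$
$w{\left(K \right)} = \frac{-2 + K}{2 K}$
$j{\left(B,x \right)} = 4 - B$
$F{\left(S,T \right)} = - \frac{1}{10}$ ($F{\left(S,T \right)} = \frac{\frac{1}{2} \frac{1}{-1} \left(-2 - 1\right)}{-15} = \frac{1}{2} \left(-1\right) \left(-3\right) \left(- \frac{1}{15}\right) = \frac{3}{2} \left(- \frac{1}{15}\right) = - \frac{1}{10}$)
$F^{2}{\left(H{\left(-3,-2 \right)},j{\left(-5,Z{\left(-2,4 \right)} \right)} \right)} = \left(- \frac{1}{10}\right)^{2} = \frac{1}{100}$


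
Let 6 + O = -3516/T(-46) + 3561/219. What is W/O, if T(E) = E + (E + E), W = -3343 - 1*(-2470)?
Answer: -1465767/60005 ≈ -24.427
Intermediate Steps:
W = -873 (W = -3343 + 2470 = -873)
T(E) = 3*E (T(E) = E + 2*E = 3*E)
O = 60005/1679 (O = -6 + (-3516/(3*(-46)) + 3561/219) = -6 + (-3516/(-138) + 3561*(1/219)) = -6 + (-3516*(-1/138) + 1187/73) = -6 + (586/23 + 1187/73) = -6 + 70079/1679 = 60005/1679 ≈ 35.739)
W/O = -873/60005/1679 = -873*1679/60005 = -1465767/60005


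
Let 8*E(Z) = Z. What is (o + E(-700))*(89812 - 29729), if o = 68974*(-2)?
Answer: -16587173893/2 ≈ -8.2936e+9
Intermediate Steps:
E(Z) = Z/8
o = -137948
(o + E(-700))*(89812 - 29729) = (-137948 + (⅛)*(-700))*(89812 - 29729) = (-137948 - 175/2)*60083 = -276071/2*60083 = -16587173893/2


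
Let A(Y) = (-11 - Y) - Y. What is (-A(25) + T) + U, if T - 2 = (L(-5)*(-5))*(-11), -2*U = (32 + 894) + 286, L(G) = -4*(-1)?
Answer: -323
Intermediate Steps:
A(Y) = -11 - 2*Y
L(G) = 4
U = -606 (U = -((32 + 894) + 286)/2 = -(926 + 286)/2 = -½*1212 = -606)
T = 222 (T = 2 + (4*(-5))*(-11) = 2 - 20*(-11) = 2 + 220 = 222)
(-A(25) + T) + U = (-(-11 - 2*25) + 222) - 606 = (-(-11 - 50) + 222) - 606 = (-1*(-61) + 222) - 606 = (61 + 222) - 606 = 283 - 606 = -323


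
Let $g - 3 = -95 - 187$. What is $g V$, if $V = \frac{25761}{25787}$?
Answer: $- \frac{7187319}{25787} \approx -278.72$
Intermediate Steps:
$g = -279$ ($g = 3 - 282 = -279$)
$V = \frac{25761}{25787}$ ($V = 25761 \cdot \frac{1}{25787} = \frac{25761}{25787} \approx 0.99899$)
$g V = \left(-279\right) \frac{25761}{25787} = - \frac{7187319}{25787}$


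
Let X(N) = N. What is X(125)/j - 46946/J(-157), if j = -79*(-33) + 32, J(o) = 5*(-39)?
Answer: 9531913/39585 ≈ 240.80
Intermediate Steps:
J(o) = -195
j = 2639 (j = 2607 + 32 = 2639)
X(125)/j - 46946/J(-157) = 125/2639 - 46946/(-195) = 125*(1/2639) - 46946*(-1/195) = 125/2639 + 46946/195 = 9531913/39585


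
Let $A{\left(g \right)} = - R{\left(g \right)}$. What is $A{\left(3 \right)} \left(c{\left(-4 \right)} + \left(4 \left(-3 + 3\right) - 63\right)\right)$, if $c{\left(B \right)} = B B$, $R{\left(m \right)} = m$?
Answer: $141$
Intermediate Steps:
$c{\left(B \right)} = B^{2}$
$A{\left(g \right)} = - g$
$A{\left(3 \right)} \left(c{\left(-4 \right)} + \left(4 \left(-3 + 3\right) - 63\right)\right) = \left(-1\right) 3 \left(\left(-4\right)^{2} + \left(4 \left(-3 + 3\right) - 63\right)\right) = - 3 \left(16 + \left(4 \cdot 0 - 63\right)\right) = - 3 \left(16 + \left(0 - 63\right)\right) = - 3 \left(16 - 63\right) = \left(-3\right) \left(-47\right) = 141$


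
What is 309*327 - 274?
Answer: 100769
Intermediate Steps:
309*327 - 274 = 101043 - 274 = 100769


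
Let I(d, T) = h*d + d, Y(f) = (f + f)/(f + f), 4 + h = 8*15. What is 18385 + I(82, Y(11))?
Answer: 27979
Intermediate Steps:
h = 116 (h = -4 + 8*15 = -4 + 120 = 116)
Y(f) = 1 (Y(f) = (2*f)/((2*f)) = (2*f)*(1/(2*f)) = 1)
I(d, T) = 117*d (I(d, T) = 116*d + d = 117*d)
18385 + I(82, Y(11)) = 18385 + 117*82 = 18385 + 9594 = 27979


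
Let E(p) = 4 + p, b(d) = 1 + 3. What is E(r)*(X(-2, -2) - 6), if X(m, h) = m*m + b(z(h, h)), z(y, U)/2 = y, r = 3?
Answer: 14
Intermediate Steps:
z(y, U) = 2*y
b(d) = 4
X(m, h) = 4 + m² (X(m, h) = m*m + 4 = m² + 4 = 4 + m²)
E(r)*(X(-2, -2) - 6) = (4 + 3)*((4 + (-2)²) - 6) = 7*((4 + 4) - 6) = 7*(8 - 6) = 7*2 = 14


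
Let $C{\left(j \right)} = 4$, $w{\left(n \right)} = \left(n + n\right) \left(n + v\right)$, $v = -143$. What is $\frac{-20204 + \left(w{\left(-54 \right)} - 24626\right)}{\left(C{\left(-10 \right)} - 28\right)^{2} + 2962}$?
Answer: $- \frac{11777}{1769} \approx -6.6574$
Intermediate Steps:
$w{\left(n \right)} = 2 n \left(-143 + n\right)$ ($w{\left(n \right)} = \left(n + n\right) \left(n - 143\right) = 2 n \left(-143 + n\right)$)
$\frac{-20204 + \left(w{\left(-54 \right)} - 24626\right)}{\left(C{\left(-10 \right)} - 28\right)^{2} + 2962} = \frac{-20204 - \left(24626 + 108 \left(-143 - 54\right)\right)}{\left(4 - 28\right)^{2} + 2962} = \frac{-20204 - \left(24626 + 108 \left(-197\right)\right)}{\left(-24\right)^{2} + 2962} = \frac{-20204 + \left(21276 - 24626\right)}{576 + 2962} = \frac{-20204 - 3350}{3538} = \left(-23554\right) \frac{1}{3538} = - \frac{11777}{1769}$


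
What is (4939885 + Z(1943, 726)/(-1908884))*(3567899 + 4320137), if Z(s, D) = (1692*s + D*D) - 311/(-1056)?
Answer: 19636722898767964282033/503945376 ≈ 3.8966e+13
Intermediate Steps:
Z(s, D) = 311/1056 + D**2 + 1692*s (Z(s, D) = (1692*s + D**2) - 311*(-1/1056) = (D**2 + 1692*s) + 311/1056 = 311/1056 + D**2 + 1692*s)
(4939885 + Z(1943, 726)/(-1908884))*(3567899 + 4320137) = (4939885 + (311/1056 + 726**2 + 1692*1943)/(-1908884))*(3567899 + 4320137) = (4939885 + (311/1056 + 527076 + 3287556)*(-1/1908884))*7888036 = (4939885 + (4028251703/1056)*(-1/1908884))*7888036 = (4939885 - 4028251703/2015781504)*7888036 = (9957724786635337/2015781504)*7888036 = 19636722898767964282033/503945376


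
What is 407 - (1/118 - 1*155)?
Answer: 66315/118 ≈ 561.99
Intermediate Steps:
407 - (1/118 - 1*155) = 407 - (1/118 - 155) = 407 - 1*(-18289/118) = 407 + 18289/118 = 66315/118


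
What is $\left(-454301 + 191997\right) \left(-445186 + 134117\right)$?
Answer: $81594642976$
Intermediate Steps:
$\left(-454301 + 191997\right) \left(-445186 + 134117\right) = \left(-262304\right) \left(-311069\right) = 81594642976$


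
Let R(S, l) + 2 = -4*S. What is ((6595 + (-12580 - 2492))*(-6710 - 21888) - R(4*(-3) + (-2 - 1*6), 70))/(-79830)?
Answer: -121212584/39915 ≈ -3036.8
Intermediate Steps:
R(S, l) = -2 - 4*S
((6595 + (-12580 - 2492))*(-6710 - 21888) - R(4*(-3) + (-2 - 1*6), 70))/(-79830) = ((6595 + (-12580 - 2492))*(-6710 - 21888) - (-2 - 4*(4*(-3) + (-2 - 1*6))))/(-79830) = ((6595 - 15072)*(-28598) - (-2 - 4*(-12 + (-2 - 6))))*(-1/79830) = (-8477*(-28598) - (-2 - 4*(-12 - 8)))*(-1/79830) = (242425246 - (-2 - 4*(-20)))*(-1/79830) = (242425246 - (-2 + 80))*(-1/79830) = (242425246 - 1*78)*(-1/79830) = (242425246 - 78)*(-1/79830) = 242425168*(-1/79830) = -121212584/39915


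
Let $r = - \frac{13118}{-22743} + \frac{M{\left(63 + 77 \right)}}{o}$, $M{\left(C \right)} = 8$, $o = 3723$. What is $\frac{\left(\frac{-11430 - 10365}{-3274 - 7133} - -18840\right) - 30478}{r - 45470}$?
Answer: $\frac{162751869908613}{635982575699108} \approx 0.25591$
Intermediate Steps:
$r = \frac{2334298}{4032009}$ ($r = - \frac{13118}{-22743} + \frac{8}{3723} = \left(-13118\right) \left(- \frac{1}{22743}\right) + 8 \cdot \frac{1}{3723} = \frac{1874}{3249} + \frac{8}{3723} = \frac{2334298}{4032009} \approx 0.57894$)
$\frac{\left(\frac{-11430 - 10365}{-3274 - 7133} - -18840\right) - 30478}{r - 45470} = \frac{\left(\frac{-11430 - 10365}{-3274 - 7133} - -18840\right) - 30478}{\frac{2334298}{4032009} - 45470} = \frac{\left(- \frac{21795}{-10407} + 18840\right) - 30478}{- \frac{183333114932}{4032009}} = \left(\left(\left(-21795\right) \left(- \frac{1}{10407}\right) + 18840\right) - 30478\right) \left(- \frac{4032009}{183333114932}\right) = \left(\left(\frac{7265}{3469} + 18840\right) - 30478\right) \left(- \frac{4032009}{183333114932}\right) = \left(\frac{65363225}{3469} - 30478\right) \left(- \frac{4032009}{183333114932}\right) = \left(- \frac{40364957}{3469}\right) \left(- \frac{4032009}{183333114932}\right) = \frac{162751869908613}{635982575699108}$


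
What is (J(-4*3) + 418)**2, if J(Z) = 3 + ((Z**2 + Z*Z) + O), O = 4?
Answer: 508369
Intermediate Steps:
J(Z) = 7 + 2*Z**2 (J(Z) = 3 + ((Z**2 + Z*Z) + 4) = 3 + ((Z**2 + Z**2) + 4) = 3 + (2*Z**2 + 4) = 3 + (4 + 2*Z**2) = 7 + 2*Z**2)
(J(-4*3) + 418)**2 = ((7 + 2*(-4*3)**2) + 418)**2 = ((7 + 2*(-12)**2) + 418)**2 = ((7 + 2*144) + 418)**2 = ((7 + 288) + 418)**2 = (295 + 418)**2 = 713**2 = 508369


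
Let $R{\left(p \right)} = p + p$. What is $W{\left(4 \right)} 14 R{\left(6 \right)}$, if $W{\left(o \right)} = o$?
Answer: $672$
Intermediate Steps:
$R{\left(p \right)} = 2 p$
$W{\left(4 \right)} 14 R{\left(6 \right)} = 4 \cdot 14 \cdot 2 \cdot 6 = 56 \cdot 12 = 672$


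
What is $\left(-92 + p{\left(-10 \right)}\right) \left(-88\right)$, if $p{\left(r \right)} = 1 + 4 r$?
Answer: $11528$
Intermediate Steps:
$\left(-92 + p{\left(-10 \right)}\right) \left(-88\right) = \left(-92 + \left(1 + 4 \left(-10\right)\right)\right) \left(-88\right) = \left(-92 + \left(1 - 40\right)\right) \left(-88\right) = \left(-92 - 39\right) \left(-88\right) = \left(-131\right) \left(-88\right) = 11528$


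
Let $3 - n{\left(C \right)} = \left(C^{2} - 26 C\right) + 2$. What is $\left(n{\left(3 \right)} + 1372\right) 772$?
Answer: $1113224$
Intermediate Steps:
$n{\left(C \right)} = 1 - C^{2} + 26 C$ ($n{\left(C \right)} = 3 - \left(\left(C^{2} - 26 C\right) + 2\right) = 3 - \left(2 + C^{2} - 26 C\right) = 1 - C^{2} + 26 C$)
$\left(n{\left(3 \right)} + 1372\right) 772 = \left(\left(1 - 3^{2} + 26 \cdot 3\right) + 1372\right) 772 = \left(\left(1 - 9 + 78\right) + 1372\right) 772 = \left(70 + 1372\right) 772 = 1442 \cdot 772 = 1113224$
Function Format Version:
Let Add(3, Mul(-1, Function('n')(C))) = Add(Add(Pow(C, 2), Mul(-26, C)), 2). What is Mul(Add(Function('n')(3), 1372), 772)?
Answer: 1113224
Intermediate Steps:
Function('n')(C) = Add(1, Mul(-1, Pow(C, 2)), Mul(26, C)) (Function('n')(C) = Add(3, Mul(-1, Add(Add(Pow(C, 2), Mul(-26, C)), 2))) = Add(3, Mul(-1, Add(2, Pow(C, 2), Mul(-26, C)))) = Add(3, Add(-2, Mul(-1, Pow(C, 2)), Mul(26, C))) = Add(1, Mul(-1, Pow(C, 2)), Mul(26, C)))
Mul(Add(Function('n')(3), 1372), 772) = Mul(Add(Add(1, Mul(-1, Pow(3, 2)), Mul(26, 3)), 1372), 772) = Mul(Add(Add(1, Mul(-1, 9), 78), 1372), 772) = Mul(Add(Add(1, -9, 78), 1372), 772) = Mul(Add(70, 1372), 772) = Mul(1442, 772) = 1113224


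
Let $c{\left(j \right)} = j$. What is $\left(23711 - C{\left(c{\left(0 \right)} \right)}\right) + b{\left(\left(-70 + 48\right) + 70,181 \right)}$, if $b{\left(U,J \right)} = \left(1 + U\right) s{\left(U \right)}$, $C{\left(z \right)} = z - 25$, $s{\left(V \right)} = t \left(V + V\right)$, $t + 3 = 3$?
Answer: $23736$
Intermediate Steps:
$t = 0$ ($t = -3 + 3 = 0$)
$s{\left(V \right)} = 0$ ($s{\left(V \right)} = 0 \left(V + V\right) = 0 \cdot 2 V = 0$)
$C{\left(z \right)} = -25 + z$
$b{\left(U,J \right)} = 0$ ($b{\left(U,J \right)} = \left(1 + U\right) 0 = 0$)
$\left(23711 - C{\left(c{\left(0 \right)} \right)}\right) + b{\left(\left(-70 + 48\right) + 70,181 \right)} = \left(23711 - \left(-25 + 0\right)\right) + 0 = \left(23711 - -25\right) + 0 = \left(23711 + 25\right) + 0 = 23736 + 0 = 23736$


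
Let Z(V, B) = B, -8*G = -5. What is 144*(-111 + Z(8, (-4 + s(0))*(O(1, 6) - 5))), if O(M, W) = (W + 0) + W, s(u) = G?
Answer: -19386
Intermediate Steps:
G = 5/8 (G = -⅛*(-5) = 5/8 ≈ 0.62500)
s(u) = 5/8
O(M, W) = 2*W (O(M, W) = W + W = 2*W)
144*(-111 + Z(8, (-4 + s(0))*(O(1, 6) - 5))) = 144*(-111 + (-4 + 5/8)*(2*6 - 5)) = 144*(-111 - 27*(12 - 5)/8) = 144*(-111 - 27/8*7) = 144*(-111 - 189/8) = 144*(-1077/8) = -19386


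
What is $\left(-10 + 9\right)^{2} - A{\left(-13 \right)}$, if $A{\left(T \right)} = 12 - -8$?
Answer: $-19$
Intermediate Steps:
$A{\left(T \right)} = 20$ ($A{\left(T \right)} = 12 + 8 = 20$)
$\left(-10 + 9\right)^{2} - A{\left(-13 \right)} = \left(-10 + 9\right)^{2} - 20 = \left(-1\right)^{2} - 20 = 1 - 20 = -19$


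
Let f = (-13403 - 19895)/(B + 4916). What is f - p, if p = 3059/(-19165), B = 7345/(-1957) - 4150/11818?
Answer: -189627078558091/28647001729740 ≈ -6.6194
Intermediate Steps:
B = -2498020/608627 (B = 7345*(-1/1957) - 4150*1/11818 = -7345/1957 - 2075/5909 = -2498020/608627 ≈ -4.1044)
f = -10133030923/1494756156 (f = (-13403 - 19895)/(-2498020/608627 + 4916) = -33298/2989512312/608627 = -33298*608627/2989512312 = -10133030923/1494756156 ≈ -6.7791)
p = -3059/19165 (p = 3059*(-1/19165) = -3059/19165 ≈ -0.15961)
f - p = -10133030923/1494756156 - 1*(-3059/19165) = -10133030923/1494756156 + 3059/19165 = -189627078558091/28647001729740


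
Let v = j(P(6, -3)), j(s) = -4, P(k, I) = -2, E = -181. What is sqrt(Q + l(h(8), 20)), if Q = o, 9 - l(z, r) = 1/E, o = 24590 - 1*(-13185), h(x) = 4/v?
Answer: sqrt(1237841805)/181 ≈ 194.38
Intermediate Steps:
v = -4
h(x) = -1 (h(x) = 4/(-4) = 4*(-1/4) = -1)
o = 37775 (o = 24590 + 13185 = 37775)
l(z, r) = 1630/181 (l(z, r) = 9 - 1/(-181) = 9 - 1*(-1/181) = 9 + 1/181 = 1630/181)
Q = 37775
sqrt(Q + l(h(8), 20)) = sqrt(37775 + 1630/181) = sqrt(6838905/181) = sqrt(1237841805)/181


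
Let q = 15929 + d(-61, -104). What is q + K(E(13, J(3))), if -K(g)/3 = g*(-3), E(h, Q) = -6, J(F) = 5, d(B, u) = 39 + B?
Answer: 15853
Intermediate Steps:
K(g) = 9*g (K(g) = -3*g*(-3) = -(-9)*g = 9*g)
q = 15907 (q = 15929 + (39 - 61) = 15929 - 22 = 15907)
q + K(E(13, J(3))) = 15907 + 9*(-6) = 15907 - 54 = 15853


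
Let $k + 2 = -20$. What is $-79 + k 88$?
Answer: $-2015$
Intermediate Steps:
$k = -22$ ($k = -2 - 20 = -22$)
$-79 + k 88 = -79 - 1936 = -2015$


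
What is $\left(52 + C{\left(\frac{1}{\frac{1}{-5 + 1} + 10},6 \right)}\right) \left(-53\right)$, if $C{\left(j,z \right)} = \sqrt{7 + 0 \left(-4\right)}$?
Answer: $-2756 - 53 \sqrt{7} \approx -2896.2$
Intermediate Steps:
$C{\left(j,z \right)} = \sqrt{7}$ ($C{\left(j,z \right)} = \sqrt{7 + 0} = \sqrt{7}$)
$\left(52 + C{\left(\frac{1}{\frac{1}{-5 + 1} + 10},6 \right)}\right) \left(-53\right) = \left(52 + \sqrt{7}\right) \left(-53\right) = -2756 - 53 \sqrt{7}$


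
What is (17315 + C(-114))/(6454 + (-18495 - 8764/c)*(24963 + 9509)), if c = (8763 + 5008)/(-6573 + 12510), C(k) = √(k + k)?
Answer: -238444865/10573387478102 - 13771*I*√57/5286693739051 ≈ -2.2551e-5 - 1.9666e-8*I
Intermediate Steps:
C(k) = √2*√k (C(k) = √(2*k) = √2*√k)
c = 13771/5937 ≈ 2.3195
(17315 + C(-114))/(6454 + (-18495 - 8764/c)*(24963 + 9509)) = (17315 + √2*√(-114))/(6454 + (-18495 - 8764/13771/5937)*(24963 + 9509)) = (17315 + √2*(I*√114))/(6454 + (-18495 - 8764*5937/13771)*34472) = (17315 + 2*I*√57)/(6454 + (-18495 - 52031868/13771)*34472) = (17315 + 2*I*√57)/(6454 - 306726513/13771*34472) = (17315 + 2*I*√57)/(6454 - 10573476356136/13771) = (17315 + 2*I*√57)/(-10573387478102/13771) = (17315 + 2*I*√57)*(-13771/10573387478102) = -238444865/10573387478102 - 13771*I*√57/5286693739051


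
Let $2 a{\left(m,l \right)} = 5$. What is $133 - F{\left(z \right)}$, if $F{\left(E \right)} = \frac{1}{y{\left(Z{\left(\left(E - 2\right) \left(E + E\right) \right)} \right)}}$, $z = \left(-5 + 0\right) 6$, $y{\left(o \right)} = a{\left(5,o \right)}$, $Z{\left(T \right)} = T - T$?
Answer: $\frac{663}{5} \approx 132.6$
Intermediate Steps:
$a{\left(m,l \right)} = \frac{5}{2}$ ($a{\left(m,l \right)} = \frac{1}{2} \cdot 5 = \frac{5}{2}$)
$Z{\left(T \right)} = 0$
$y{\left(o \right)} = \frac{5}{2}$
$z = -30$ ($z = \left(-5\right) 6 = -30$)
$F{\left(E \right)} = \frac{2}{5}$ ($F{\left(E \right)} = \frac{1}{\frac{5}{2}} = \frac{2}{5}$)
$133 - F{\left(z \right)} = 133 - \frac{2}{5} = \frac{663}{5}$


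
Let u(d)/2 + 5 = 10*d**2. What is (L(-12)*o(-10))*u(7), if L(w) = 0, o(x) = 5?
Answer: 0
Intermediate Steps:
u(d) = -10 + 20*d**2 (u(d) = -10 + 2*(10*d**2) = -10 + 20*d**2)
(L(-12)*o(-10))*u(7) = (0*5)*(-10 + 20*7**2) = 0*(-10 + 20*49) = 0*(-10 + 980) = 0*970 = 0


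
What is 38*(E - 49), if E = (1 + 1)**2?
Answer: -1710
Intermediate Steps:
E = 4 (E = 2**2 = 4)
38*(E - 49) = 38*(4 - 49) = 38*(-45) = -1710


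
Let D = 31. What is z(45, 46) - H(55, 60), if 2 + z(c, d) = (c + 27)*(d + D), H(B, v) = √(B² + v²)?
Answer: 5542 - 5*√265 ≈ 5460.6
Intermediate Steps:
z(c, d) = -2 + (27 + c)*(31 + d) (z(c, d) = -2 + (c + 27)*(d + 31) = -2 + (27 + c)*(31 + d))
z(45, 46) - H(55, 60) = (835 + 27*46 + 31*45 + 45*46) - √(55² + 60²) = (835 + 1242 + 1395 + 2070) - √(3025 + 3600) = 5542 - √6625 = 5542 - 5*√265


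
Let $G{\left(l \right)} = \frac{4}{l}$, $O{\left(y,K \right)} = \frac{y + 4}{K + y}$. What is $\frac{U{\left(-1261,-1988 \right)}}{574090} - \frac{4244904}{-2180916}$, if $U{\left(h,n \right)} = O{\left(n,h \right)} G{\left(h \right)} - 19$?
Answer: $\frac{9563233697261957}{4913412426955890} \approx 1.9464$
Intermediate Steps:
$O{\left(y,K \right)} = \frac{4 + y}{K + y}$
$U{\left(h,n \right)} = -19 + \frac{4 \left(4 + n\right)}{h \left(h + n\right)}$ ($U{\left(h,n \right)} = \frac{4 + n}{h + n} \frac{4}{h} - 19 = \frac{4 \left(4 + n\right)}{h \left(h + n\right)} - 19 = -19 + \frac{4 \left(4 + n\right)}{h \left(h + n\right)}$)
$\frac{U{\left(-1261,-1988 \right)}}{574090} - \frac{4244904}{-2180916} = \frac{\frac{1}{-1261} \frac{1}{-1261 - 1988} \left(16 + 4 \left(-1988\right) - - 23959 \left(-1261 - 1988\right)\right)}{574090} - \frac{4244904}{-2180916} = - \frac{16 - 7952 - \left(-23959\right) \left(-3249\right)}{1261 \left(-3249\right)} \frac{1}{574090} - - \frac{4066}{2089} = \left(- \frac{1}{1261}\right) \left(- \frac{1}{3249}\right) \left(16 - 7952 - 77842791\right) \frac{1}{574090} + \frac{4066}{2089} = \left(- \frac{1}{1261}\right) \left(- \frac{1}{3249}\right) \left(-77850727\right) \frac{1}{574090} + \frac{4066}{2089} = \left(- \frac{77850727}{4096989}\right) \frac{1}{574090} + \frac{4066}{2089} = - \frac{77850727}{2352040415010} + \frac{4066}{2089} = \frac{9563233697261957}{4913412426955890}$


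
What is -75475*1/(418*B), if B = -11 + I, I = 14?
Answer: -75475/1254 ≈ -60.187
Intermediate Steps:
B = 3 (B = -11 + 14 = 3)
-75475*1/(418*B) = -75475/(-19*(-22)*3) = -75475/(418*3) = -75475/1254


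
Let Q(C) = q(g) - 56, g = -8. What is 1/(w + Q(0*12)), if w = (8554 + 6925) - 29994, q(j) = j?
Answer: -1/14579 ≈ -6.8592e-5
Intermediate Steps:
Q(C) = -64 (Q(C) = -8 - 56 = -64)
w = -14515 (w = 15479 - 29994 = -14515)
1/(w + Q(0*12)) = 1/(-14515 - 64) = 1/(-14579) = -1/14579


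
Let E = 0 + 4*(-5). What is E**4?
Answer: 160000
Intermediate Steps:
E = -20 (E = 0 - 20 = -20)
E**4 = (-20)**4 = 160000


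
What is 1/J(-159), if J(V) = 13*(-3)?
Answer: -1/39 ≈ -0.025641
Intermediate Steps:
J(V) = -39
1/J(-159) = 1/(-39) = -1/39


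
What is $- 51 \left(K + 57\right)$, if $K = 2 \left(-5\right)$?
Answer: $-2397$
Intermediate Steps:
$K = -10$
$- 51 \left(K + 57\right) = - 51 \left(-10 + 57\right) = \left(-51\right) 47 = -2397$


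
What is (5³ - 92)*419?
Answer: 13827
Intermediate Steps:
(5³ - 92)*419 = (125 - 92)*419 = 33*419 = 13827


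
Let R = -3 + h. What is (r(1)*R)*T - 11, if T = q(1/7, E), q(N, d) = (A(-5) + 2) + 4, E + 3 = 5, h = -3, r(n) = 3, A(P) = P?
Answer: -29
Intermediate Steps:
E = 2 (E = -3 + 5 = 2)
q(N, d) = 1 (q(N, d) = (-5 + 2) + 4 = -3 + 4 = 1)
T = 1
R = -6 (R = -3 - 3 = -6)
(r(1)*R)*T - 11 = (3*(-6))*1 - 11 = -18*1 - 11 = -18 - 11 = -29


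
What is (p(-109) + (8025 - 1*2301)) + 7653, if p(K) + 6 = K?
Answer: 13262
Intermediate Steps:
p(K) = -6 + K
(p(-109) + (8025 - 1*2301)) + 7653 = ((-6 - 109) + (8025 - 1*2301)) + 7653 = (-115 + (8025 - 2301)) + 7653 = (-115 + 5724) + 7653 = 5609 + 7653 = 13262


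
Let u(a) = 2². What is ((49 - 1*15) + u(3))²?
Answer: 1444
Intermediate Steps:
u(a) = 4
((49 - 1*15) + u(3))² = ((49 - 1*15) + 4)² = ((49 - 15) + 4)² = (34 + 4)² = 38² = 1444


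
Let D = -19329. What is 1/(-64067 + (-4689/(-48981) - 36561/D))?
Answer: -105194861/6739310112129 ≈ -1.5609e-5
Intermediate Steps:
1/(-64067 + (-4689/(-48981) - 36561/D)) = 1/(-64067 + (-4689/(-48981) - 36561/(-19329))) = 1/(-64067 + (-4689*(-1/48981) - 36561*(-1/19329))) = 1/(-64067 + (1563/16327 + 12187/6443)) = 1/(-64067 + 209047558/105194861) = 1/(-6739310112129/105194861) = -105194861/6739310112129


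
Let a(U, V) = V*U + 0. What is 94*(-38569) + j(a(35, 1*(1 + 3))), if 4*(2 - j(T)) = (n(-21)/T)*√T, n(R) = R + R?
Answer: -3625484 + 3*√35/20 ≈ -3.6255e+6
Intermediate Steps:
n(R) = 2*R
a(U, V) = U*V (a(U, V) = U*V + 0 = U*V)
j(T) = 2 + 21/(2*√T) (j(T) = 2 - (2*(-21))/T*√T/4 = 2 - (-42/T)*√T/4 = 2 - (-21)/(2*√T) = 2 + 21/(2*√T))
94*(-38569) + j(a(35, 1*(1 + 3))) = 94*(-38569) + (2 + 21/(2*√(35*(1*(1 + 3))))) = -3625486 + (2 + 21/(2*√(35*(1*4)))) = -3625486 + (2 + 21/(2*√(35*4))) = -3625486 + (2 + 21/(2*√140)) = -3625486 + (2 + 21*(√35/70)/2) = -3625486 + (2 + 3*√35/20) = -3625484 + 3*√35/20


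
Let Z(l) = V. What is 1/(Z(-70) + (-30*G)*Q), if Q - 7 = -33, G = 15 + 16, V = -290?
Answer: 1/23890 ≈ 4.1859e-5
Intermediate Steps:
Z(l) = -290
G = 31
Q = -26 (Q = 7 - 33 = -26)
1/(Z(-70) + (-30*G)*Q) = 1/(-290 - 30*31*(-26)) = 1/(-290 - 930*(-26)) = 1/(-290 + 24180) = 1/23890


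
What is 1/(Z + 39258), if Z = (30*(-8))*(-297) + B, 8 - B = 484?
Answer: 1/110062 ≈ 9.0858e-6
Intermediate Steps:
B = -476 (B = 8 - 1*484 = 8 - 484 = -476)
Z = 70804 (Z = (30*(-8))*(-297) - 476 = -240*(-297) - 476 = 71280 - 476 = 70804)
1/(Z + 39258) = 1/(70804 + 39258) = 1/110062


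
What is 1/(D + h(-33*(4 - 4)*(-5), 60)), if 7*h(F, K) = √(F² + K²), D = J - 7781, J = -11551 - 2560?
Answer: -7/153184 ≈ -4.5697e-5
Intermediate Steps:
J = -14111
D = -21892 (D = -14111 - 7781 = -21892)
h(F, K) = √(F² + K²)/7
1/(D + h(-33*(4 - 4)*(-5), 60)) = 1/(-21892 + √((-33*(4 - 4)*(-5))² + 60²)/7) = 1/(-21892 + √((-0*(-5))² + 3600)/7) = 1/(-21892 + √((-33*0)² + 3600)/7) = 1/(-21892 + √(0² + 3600)/7) = 1/(-21892 + √(0 + 3600)/7) = 1/(-21892 + √3600/7) = 1/(-21892 + (⅐)*60) = 1/(-21892 + 60/7) = 1/(-153184/7) = -7/153184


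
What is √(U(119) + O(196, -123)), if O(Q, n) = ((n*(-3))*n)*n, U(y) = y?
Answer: 8*√87230 ≈ 2362.8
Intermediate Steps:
O(Q, n) = -3*n³ (O(Q, n) = ((-3*n)*n)*n = (-3*n²)*n = -3*n³)
√(U(119) + O(196, -123)) = √(119 - 3*(-123)³) = √(119 - 3*(-1860867)) = √(119 + 5582601) = √5582720 = 8*√87230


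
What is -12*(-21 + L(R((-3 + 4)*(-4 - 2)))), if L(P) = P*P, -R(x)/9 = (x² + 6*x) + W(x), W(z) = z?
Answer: -34740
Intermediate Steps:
R(x) = -63*x - 9*x² (R(x) = -9*((x² + 6*x) + x) = -9*(x² + 7*x) = -63*x - 9*x²)
L(P) = P²
-12*(-21 + L(R((-3 + 4)*(-4 - 2)))) = -12*(-21 + (9*((-3 + 4)*(-4 - 2))*(-7 - (-3 + 4)*(-4 - 2)))²) = -12*(-21 + (9*(1*(-6))*(-7 - (-6)))²) = -12*(-21 + (9*(-6)*(-7 - 1*(-6)))²) = -12*(-21 + (9*(-6)*(-7 + 6))²) = -12*(-21 + (9*(-6)*(-1))²) = -12*(-21 + 54²) = -12*(-21 + 2916) = -12*2895 = -34740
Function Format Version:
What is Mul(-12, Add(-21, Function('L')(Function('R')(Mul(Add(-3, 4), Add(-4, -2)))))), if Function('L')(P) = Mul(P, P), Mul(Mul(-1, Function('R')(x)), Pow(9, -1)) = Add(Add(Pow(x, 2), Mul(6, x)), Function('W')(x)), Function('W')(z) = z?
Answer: -34740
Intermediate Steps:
Function('R')(x) = Add(Mul(-63, x), Mul(-9, Pow(x, 2))) (Function('R')(x) = Mul(-9, Add(Add(Pow(x, 2), Mul(6, x)), x)) = Mul(-9, Add(Pow(x, 2), Mul(7, x))) = Add(Mul(-63, x), Mul(-9, Pow(x, 2))))
Function('L')(P) = Pow(P, 2)
Mul(-12, Add(-21, Function('L')(Function('R')(Mul(Add(-3, 4), Add(-4, -2)))))) = Mul(-12, Add(-21, Pow(Mul(9, Mul(Add(-3, 4), Add(-4, -2)), Add(-7, Mul(-1, Mul(Add(-3, 4), Add(-4, -2))))), 2))) = Mul(-12, Add(-21, Pow(Mul(9, Mul(1, -6), Add(-7, Mul(-1, Mul(1, -6)))), 2))) = Mul(-12, Add(-21, Pow(Mul(9, -6, Add(-7, Mul(-1, -6))), 2))) = Mul(-12, Add(-21, Pow(Mul(9, -6, Add(-7, 6)), 2))) = Mul(-12, Add(-21, Pow(Mul(9, -6, -1), 2))) = Mul(-12, Add(-21, Pow(54, 2))) = Mul(-12, Add(-21, 2916)) = Mul(-12, 2895) = -34740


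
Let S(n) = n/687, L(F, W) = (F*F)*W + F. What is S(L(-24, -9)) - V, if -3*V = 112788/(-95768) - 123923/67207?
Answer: -9493434584857/1105431085878 ≈ -8.5880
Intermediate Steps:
L(F, W) = F + W*F**2 (L(F, W) = F**2*W + F = W*F**2 + F = F + W*F**2)
S(n) = n/687 (S(n) = n*(1/687) = n/687)
V = 4862000245/4827209982 (V = -(112788/(-95768) - 123923/67207)/3 = -(112788*(-1/95768) - 123923*1/67207)/3 = -(-28197/23942 - 123923/67207)/3 = -1/3*(-4862000245/1609069994) = 4862000245/4827209982 ≈ 1.0072)
S(L(-24, -9)) - V = (-24*(1 - 24*(-9)))/687 - 1*4862000245/4827209982 = (-24*(1 + 216))/687 - 4862000245/4827209982 = (-24*217)/687 - 4862000245/4827209982 = (1/687)*(-5208) - 4862000245/4827209982 = -1736/229 - 4862000245/4827209982 = -9493434584857/1105431085878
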